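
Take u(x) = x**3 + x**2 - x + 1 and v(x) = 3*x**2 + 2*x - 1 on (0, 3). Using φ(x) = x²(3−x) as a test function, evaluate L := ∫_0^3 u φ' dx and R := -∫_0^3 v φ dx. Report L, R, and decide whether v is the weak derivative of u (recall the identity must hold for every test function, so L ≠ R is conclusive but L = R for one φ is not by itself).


LHS = -1809/20, RHS = -1809/20. Yes, v = u' weakly.

u(x) = x**3 + x**2 - x + 1, classical derivative u'(x) = 3*x**2 + 2*x - 1.
φ(x) = x²(3−x), so φ'(x) = 3*x*(2 - x).
Note φ(0) = φ(3) = 0, so the boundary term u·φ vanishes.
LHS = ∫_0^3 u(x) φ'(x) dx = ∫_0^3 (-3*x^5 + 3*x^4 + 9*x^3 - 9*x^2 + 6*x) dx. Term by term:
  ∫_0^3 -3*x^5 dx = -729/2;  ∫_0^3 3*x^4 dx = 729/5;  ∫_0^3 9*x^3 dx = 729/4;
  ∫_0^3 -9*x^2 dx = -81;  ∫_0^3 6*x dx = 27.
Sum: -729/2 + 729/5 + 729/4 − 81 + 27 = -1809/20.
So LHS = -1809/20.
∫_0^3 v(x) φ(x) dx = ∫_0^3 (-3*x^5 + 7*x^4 + 7*x^3 - 3*x^2) dx. Term by term:
  ∫_0^3 -3*x^5 dx = -729/2;  ∫_0^3 7*x^4 dx = 1701/5;  ∫_0^3 7*x^3 dx = 567/4;
  ∫_0^3 -3*x^2 dx = -27.
Sum: -729/2 + 1701/5 + 567/4 − 27 = 1809/20.
So RHS = -∫_0^3 v(x) φ(x) dx = -1809/20.
LHS = RHS, so the identity holds for this test φ.
Moreover u is smooth here and v(x) = u'(x) = 3*x**2 + 2*x - 1 pointwise, so the identity holds for every test function. Hence v is the weak derivative of u.


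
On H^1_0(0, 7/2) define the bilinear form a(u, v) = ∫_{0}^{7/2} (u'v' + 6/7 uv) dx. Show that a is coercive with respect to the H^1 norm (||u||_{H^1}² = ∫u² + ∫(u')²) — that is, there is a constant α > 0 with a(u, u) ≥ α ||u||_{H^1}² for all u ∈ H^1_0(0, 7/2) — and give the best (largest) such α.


α = 2*(2*π^2 + 21)/(4*π^2 + 49)

Coercivity of a(·,·) on H^1_0(0, 7/2) means a(u, u) ≥ α ||u||_{H^1}² for every u ∈ H^1_0.
The interval has length L = 7/2, and Poincaré/coercivity depend only on L. Here a(u, u) = ∫(u')² + (6/7)·∫u².
Here 0 < c = 6/7 < 1. The condition a(u,u) ≥ α||u||_{H^1}² reads (1−α)∫(u')² ≥ (α−c)∫u². Any admissible α is ≤ 1 (rapidly oscillating u have ∫u²/∫(u')² → 0), and α = 1 would force 0 ≥ (1−c)∫u², impossible since c < 1; so 1−α > 0. By the sharp Poincaré inequality on H^1_0 of an interval of length L, ∫(u')² ≥ (π/L)²∫u² with equality for the first sine mode sin(π(x−x₀)/L) (x₀ the left endpoint), so the inequality holds for all u iff (1−α)(π/L)² ≥ α − c, i.e. α ≤ ((π/L)² + c)/((π/L)² + 1) = (1 + c(L/π)²)/(1 + (L/π)²). With (π/L)² = 4*π^2/49 and c = 6/7, the largest admissible constant is α = ((π/L)² + c)/((π/L)² + 1).
Simplifying, α = 2*(2*π^2 + 21)/(4*π^2 + 49).


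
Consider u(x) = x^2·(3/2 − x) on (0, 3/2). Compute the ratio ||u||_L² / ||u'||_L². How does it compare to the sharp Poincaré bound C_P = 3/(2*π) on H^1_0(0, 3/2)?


||u||_L² / ||u'||_L² = 3*sqrt(14)/28 < C_P = 3/(2*π).

u(x) = x^2·(3/2 − x), so u'(x) = 3*x*(1 - x).
u(x) = x^2·(3/2 − x) vanishes at x = 0 and x = 3/2, so u ∈ H^1_0(0, 3/2). Differentiate via the product rule and integrate the resulting polynomials term by term.
  ∫_0^3/2 u² dx = ∫_0^3/2 (x^6 - 3*x^5 + 9*x^4/4) dx. Term by term:
    ∫_0^3/2 x^6 dx = 2187/896;  ∫_0^3/2 -3*x^5 dx = -729/128;  ∫_0^3/2 9*x^4/4 dx = 2187/640.
  Sum: 2187/896 − 729/128 + 2187/640 = 729/4480.
  ∫_0^3/2 (u')² dx = ∫_0^3/2 (9*x^4 - 18*x^3 + 9*x^2) dx. Term by term:
    ∫_0^3/2 9*x^4 dx = 2187/160;  ∫_0^3/2 -18*x^3 dx = -729/32;  ∫_0^3/2 9*x^2 dx = 81/8.
  Sum: 2187/160 − 729/32 + 81/8 = 81/80.
∫_0^3/2 u² dx = 729/4480, so ||u||_L² = 27*sqrt(70)/560.
∫_0^3/2 (u')² dx = 81/80, so ||u'||_L² = 9*sqrt(5)/20.
Ratio ||u||_L² / ||u'||_L² = 3*sqrt(14)/28.
Sharp Poincaré constant on H^1_0(0, 3/2) is C_P = L/π = 3/(2*π), achieved by sin(2*π/3·x).
A polynomial bump cannot attain the sharp Poincaré constant (only the first sine eigenfunction does), so the ratio is strictly less than C_P, consistent with ||u||_L² ≤ C_P ||u'||_L².


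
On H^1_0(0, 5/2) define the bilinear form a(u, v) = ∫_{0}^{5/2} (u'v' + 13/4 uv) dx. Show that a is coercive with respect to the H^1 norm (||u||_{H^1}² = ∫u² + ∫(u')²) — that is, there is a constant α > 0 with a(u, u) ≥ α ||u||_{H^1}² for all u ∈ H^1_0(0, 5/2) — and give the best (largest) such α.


α = 1

Coercivity of a(·,·) on H^1_0(0, 5/2) means a(u, u) ≥ α ||u||_{H^1}² for every u ∈ H^1_0.
The interval has length L = 5/2, and Poincaré/coercivity depend only on L. Here a(u, u) = ∫(u')² + (13/4)·∫u².
Here c = 13/4 ≥ 1, so a(u,u) = ∫(u')² + c∫u² ≥ ∫(u')² + ∫u² = ||u||_{H^1}², i.e. α = 1 works. No larger α is possible: a(u,u) ≥ α||u||_{H^1}² means (1−α)∫(u')² ≥ (α−c)∫u², and for the modes u_n = sin(nπ(x−x₀)/L) (x₀ the left endpoint) one has ∫u_n²/∫(u_n')² = (L/(nπ))² → 0, so a(u_n,u_n)/||u_n||_{H^1}² → 1. Hence the optimal constant is α = 1.
Therefore α = 1.


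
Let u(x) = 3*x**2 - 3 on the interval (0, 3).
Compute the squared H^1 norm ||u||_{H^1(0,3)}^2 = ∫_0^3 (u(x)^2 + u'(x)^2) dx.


||u||_{H^1}^2 = 3132/5

The H^1 norm (squared) on an interval (0, L) is
  ||u||_{H^1}^2 = ∫_0^L u(x)^2 dx + ∫_0^L u'(x)^2 dx.
Compute u'(x) = 6*x.
Then u(x)^2 = 9*x**4 - 18*x**2 + 9 and u'(x)^2 = 36*x**2.
Integrate each monomial from 0 to 3 using ∫_0^3 c·x^n dx = c·3^(n+1)/(n+1):
  ∫_0^3 u(x)^2 dx = ∫_0^3 (9*x^4 - 18*x^2 + 9) dx. Term by term:
    ∫_0^3 9*x^4 dx = 2187/5;  ∫_0^3 -18*x^2 dx = -162;  ∫_0^3 9 dx = 27.
  Sum: 2187/5 − 162 + 27 = 1512/5.
  ∫_0^3 u'(x)^2 dx = ∫_0^3 (36*x^2) dx. Term by term:
    ∫_0^3 36*x^2 dx = 324.
Adding: ||u||_{H^1}^2 = 1512/5 + 324 = 3132/5.


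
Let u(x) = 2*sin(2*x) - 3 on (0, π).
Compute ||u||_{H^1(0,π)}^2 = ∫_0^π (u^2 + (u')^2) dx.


||u||_{H^1(0,π)}^2 = 19*π

u'(x) = 4*cos(2*x).
Expand u² and (u')² and integrate term by term on (0, π), using: for integers n ≥ 1, ∫_0^π sin²(nx) dx = ∫_0^π cos²(nx) dx = π/2; for n ≠ n', ∫_0^π sin(nx)sin(n'x) dx = ∫_0^π cos(nx)cos(n'x) dx = 0; and by product-to-sum, ∫_0^π sin(nx)cos(n'x) dx = ½∫_0^π [sin((n+n')x) + sin((n−n')x)] dx, which is 0 when n+n' is even and 2n/(n²−n'²) when n+n' is odd (it need not vanish on (0, π)). For the constant mode: ∫_0^π 1 dx = π, ∫_0^π cos(nx) dx = 0, ∫_0^π sin(nx) dx = (1−(−1)^n)/n.
  u² squared terms: (-3)²·∫1 dx = 9·π = 9*π;  (2)²·∫sin(2x)² dx = 4·π/2 = 2*π.
  u² cross terms: 2·(-3)·(2)·∫1·sin(2x) dx = -12·(0) = 0.
  So ∫_0^π u² dx = 9*π + 2*π + 0 = 11*π.
  (u')² squared terms: (4)²·∫cos(2x)² dx = 16·π/2 = 8*π.
  So ∫_0^π (u')² dx = 8*π.
||u||_{H^1}^2 = (11*π) + (8*π) = 19*π.


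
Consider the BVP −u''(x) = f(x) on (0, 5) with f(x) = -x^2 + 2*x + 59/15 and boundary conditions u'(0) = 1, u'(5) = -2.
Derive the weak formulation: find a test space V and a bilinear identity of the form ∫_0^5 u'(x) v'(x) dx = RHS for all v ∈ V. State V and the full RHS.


V = H^1(0, 5) (v unrestricted at boundary; u is determined up to an additive constant); weak form: ∫_0^5 u'v' dx = ∫_0^5 (-x^2 + 2*x + 59/15) v dx − 2·v(5) − v(0) for all v ∈ V.

Multiply both sides by a test function v and integrate from 0 to 5:
  ∫_0^5 −u''(x) v(x) dx = ∫_0^5 f(x) v(x) dx.
Integrate the LHS by parts once:
  ∫_0^5 −u'' v dx = −[u'(x) v(x)]_0^5 + ∫_0^5 u'(x) v'(x) dx.
Thus ∫_0^5 u'(x) v'(x) dx = ∫_0^5 f(x) v(x) dx + [u'(x) v(x)]_0^5.
Choose V so that boundary terms are either known or forced to vanish.
u has inhomogeneous Neumann u'(0) = 1, u'(5) = -2. [u' v]_0^5 = (-2)·v(5) − (1)·v(0) = − 2·v(5) − v(0). Take V = H^1(0, 5); boundary term becomes part of RHS.
Weak formulation: find u (satisfying any essential BC) such that ∫_0^5 u'(x) v'(x) dx = ∫_0^5 f v dx − 2·v(5) − v(0) for all v ∈ V (Neumann data are natural BCs: they enter the RHS as boundary terms).
Substituting f(x) = -x^2 + 2*x + 59/15, the right-hand side is ∫_0^5 (-x^2 + 2*x + 59/15) v dx − 2·v(5) − v(0).
Compatibility check (pure Neumann): taking v ≡ 1 ∈ V gives 0 = ∫_0^5 f dx + (-2) − (1), i.e. ∫_0^5 f dx must equal u'(0) − u'(5) = 3. Indeed ∫_0^5 (-x^2 + 2*x + 59/15) dx = 3, so the data are compatible. The solution is then unique only up to an additive constant (fix it e.g. by requiring ∫_0^5 u dx = 0).


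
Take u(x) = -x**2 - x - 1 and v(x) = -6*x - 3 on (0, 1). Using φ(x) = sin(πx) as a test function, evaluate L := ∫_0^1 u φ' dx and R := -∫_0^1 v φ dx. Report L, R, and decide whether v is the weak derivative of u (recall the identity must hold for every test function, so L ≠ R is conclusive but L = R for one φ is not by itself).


LHS = 4/π, RHS = 12/π. No, v is not the weak derivative of u.

u(x) = -x**2 - x - 1, classical derivative u'(x) = -2*x - 1.
φ(x) = sin(πx), so φ'(x) = π*cos(π*x).
Note φ(0) = φ(1) = 0, so the boundary term u·φ vanishes.
LHS = ∫_0^1 u(x) φ'(x) dx = ∫_0^1 (-π*x^2*cos(π*x) - π*x*cos(π*x) - π*cos(π*x)) dx. Term by term:
  ∫_0^1 -π*cos(π*x) dx = 0;  ∫_0^1 -π*x*cos(π*x) dx = 2/π;  ∫_0^1 -π*x^2*cos(π*x) dx = 2/π.
Sum: 0 + 2/π + 2/π = 4/π.
So LHS = 4/π.
∫_0^1 v(x) φ(x) dx = ∫_0^1 (-6*x*sin(π*x) - 3*sin(π*x)) dx. Term by term:
  ∫_0^1 -3*sin(π*x) dx = -6/π;  ∫_0^1 -6*x*sin(π*x) dx = -6/π.
Sum: -6/π − 6/π = -12/π.
So RHS = -∫_0^1 v(x) φ(x) dx = 12/π.
LHS − RHS = -8/π ≠ 0, so the identity fails.
(For a valid weak derivative the identity must hold for EVERY test function, in particular this one. The failure shows v is NOT the weak derivative of u.)
Correct weak derivative would be u'(x) = -2*x - 1.


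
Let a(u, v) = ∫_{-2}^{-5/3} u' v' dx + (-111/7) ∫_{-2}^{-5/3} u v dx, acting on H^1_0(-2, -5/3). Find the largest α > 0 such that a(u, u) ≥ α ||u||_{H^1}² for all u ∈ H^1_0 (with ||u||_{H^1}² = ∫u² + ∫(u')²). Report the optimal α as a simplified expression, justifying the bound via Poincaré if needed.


α = 3*(-37 + 21*π^2)/(7*(1 + 9*π^2))

Coercivity of a(·,·) on H^1_0(-2, -5/3) means a(u, u) ≥ α ||u||_{H^1}² for every u ∈ H^1_0.
The interval has length L = 1/3, and Poincaré/coercivity depend only on L. Here a(u, u) = ∫(u')² + (-111/7)·∫u².
Here c = -111/7 < 0 with |c| < (π/L)² = 9*π^2, so coercivity still holds. The condition a(u,u) ≥ α||u||_{H^1}² reads (1−α)∫(u')² ≥ (α−c)∫u². Any admissible α is ≤ 1 (rapidly oscillating u have ∫u²/∫(u')² → 0), and α = 1 would force 0 ≥ (1−c)∫u², impossible since c < 1; so 1−α > 0. By the sharp Poincaré inequality on H^1_0 of an interval of length L, ∫(u')² ≥ (π/L)²∫u² with equality for the first sine mode sin(π(x−x₀)/L) (x₀ the left endpoint), so the inequality holds for all u iff (1−α)(π/L)² ≥ α − c, i.e. α ≤ ((π/L)² + c)/((π/L)² + 1) = (1 + c(L/π)²)/(1 + (L/π)²). (Direct route, valid since c ≤ 0: Poincaré gives c∫u² ≥ c(L/π)²∫(u')², so a(u,u) ≥ (1 + c(L/π)²)∫(u')², while ||u||_{H^1}² ≤ (1 + (L/π)²)∫(u')²; dividing yields the same α.) With (π/L)² = 9*π^2 and c = -111/7, the largest admissible constant is α = ((π/L)² + c)/((π/L)² + 1).
Simplifying, α = 3*(-37 + 21*π^2)/(7*(1 + 9*π^2)).


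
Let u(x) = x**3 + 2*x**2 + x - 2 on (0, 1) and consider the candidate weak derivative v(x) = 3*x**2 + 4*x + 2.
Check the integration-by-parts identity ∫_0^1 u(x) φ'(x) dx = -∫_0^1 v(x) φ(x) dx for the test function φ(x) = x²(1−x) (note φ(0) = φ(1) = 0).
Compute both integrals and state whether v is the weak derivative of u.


LHS = -23/60, RHS = -7/15. No, v is not the weak derivative of u.

u(x) = x**3 + 2*x**2 + x - 2, classical derivative u'(x) = 3*x**2 + 4*x + 1.
φ(x) = x²(1−x), so φ'(x) = x*(2 - 3*x).
Note φ(0) = φ(1) = 0, so the boundary term u·φ vanishes.
LHS = ∫_0^1 u(x) φ'(x) dx = ∫_0^1 (-3*x^5 - 4*x^4 + x^3 + 8*x^2 - 4*x) dx. Term by term:
  ∫_0^1 -3*x^5 dx = -1/2;  ∫_0^1 -4*x^4 dx = -4/5;  ∫_0^1 x^3 dx = 1/4;
  ∫_0^1 8*x^2 dx = 8/3;  ∫_0^1 -4*x dx = -2.
Sum: -1/2 − 4/5 + 1/4 + 8/3 − 2 = -23/60.
So LHS = -23/60.
∫_0^1 v(x) φ(x) dx = ∫_0^1 (-3*x^5 - x^4 + 2*x^3 + 2*x^2) dx. Term by term:
  ∫_0^1 -3*x^5 dx = -1/2;  ∫_0^1 -x^4 dx = -1/5;  ∫_0^1 2*x^3 dx = 1/2;
  ∫_0^1 2*x^2 dx = 2/3.
Sum: -1/2 − 1/5 + 1/2 + 2/3 = 7/15.
So RHS = -∫_0^1 v(x) φ(x) dx = -7/15.
LHS − RHS = 1/12 ≠ 0, so the identity fails.
(For a valid weak derivative the identity must hold for EVERY test function, in particular this one. The failure shows v is NOT the weak derivative of u.)
Correct weak derivative would be u'(x) = 3*x**2 + 4*x + 1.


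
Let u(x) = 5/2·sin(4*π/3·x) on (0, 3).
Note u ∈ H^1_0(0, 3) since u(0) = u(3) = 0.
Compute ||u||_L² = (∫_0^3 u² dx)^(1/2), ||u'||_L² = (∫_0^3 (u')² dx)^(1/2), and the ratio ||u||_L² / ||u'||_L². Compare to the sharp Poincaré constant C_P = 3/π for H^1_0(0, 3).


||u||_L² / ||u'||_L² = 3/(4*π) < C_P = 3/π.

u(x) = 5/2·sin(4*π/3·x), so u'(x) = 10*π*cos(4*π*x/3)/3.
Writing u(x) = A·sin(kπx/L) with A = 5/2 and k = 4, use ∫_0^L sin²(kπx/L) dx = L/2 and ∫_0^L cos²(kπx/L) dx = L/2.
u² = 25/4·sin²(4*π/3·x) and (u')² = 100*π^2/9·cos²(4*π/3·x), and each of sin², cos² integrates to L/2 = 3/2 over (0, 3).
∫_0^3 u² dx = 75/8, so ||u||_L² = 5*sqrt(6)/4.
∫_0^3 (u')² dx = 50*π^2/3, so ||u'||_L² = 5*sqrt(6)*π/3.
Ratio ||u||_L² / ||u'||_L² = 3/(4*π).
Sharp Poincaré constant on H^1_0(0, 3) is C_P = L/π = 3/π, achieved by sin(π/3·x).
This is the k = 4 harmonic; the ratio L/(kπ) is strictly less than C_P = L/π, consistent with the sharp inequality ||u||_L² ≤ C_P ||u'||_L².


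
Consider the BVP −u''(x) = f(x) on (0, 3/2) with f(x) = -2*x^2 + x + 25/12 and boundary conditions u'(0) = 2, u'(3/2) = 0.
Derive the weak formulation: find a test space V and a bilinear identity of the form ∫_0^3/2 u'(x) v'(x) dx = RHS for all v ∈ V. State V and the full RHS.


V = H^1(0, 3/2) (v unrestricted at boundary; u is determined up to an additive constant); weak form: ∫_0^3/2 u'v' dx = ∫_0^3/2 (-2*x^2 + x + 25/12) v dx − 2·v(0) for all v ∈ V.

Multiply both sides by a test function v and integrate from 0 to 3/2:
  ∫_0^3/2 −u''(x) v(x) dx = ∫_0^3/2 f(x) v(x) dx.
Integrate the LHS by parts once:
  ∫_0^3/2 −u'' v dx = −[u'(x) v(x)]_0^3/2 + ∫_0^3/2 u'(x) v'(x) dx.
Thus ∫_0^3/2 u'(x) v'(x) dx = ∫_0^3/2 f(x) v(x) dx + [u'(x) v(x)]_0^3/2.
Choose V so that boundary terms are either known or forced to vanish.
u has inhomogeneous Neumann u'(0) = 2, u'(3/2) = 0. [u' v]_0^3/2 = (0)·v(3/2) − (2)·v(0) = − 2·v(0). Take V = H^1(0, 3/2); boundary term becomes part of RHS.
Weak formulation: find u (satisfying any essential BC) such that ∫_0^3/2 u'(x) v'(x) dx = ∫_0^3/2 f v dx − 2·v(0) for all v ∈ V (Neumann data are natural BCs: they enter the RHS as boundary terms).
Substituting f(x) = -2*x^2 + x + 25/12, the right-hand side is ∫_0^3/2 (-2*x^2 + x + 25/12) v dx − 2·v(0).
Compatibility check (pure Neumann): taking v ≡ 1 ∈ V gives 0 = ∫_0^3/2 f dx + (0) − (2), i.e. ∫_0^3/2 f dx must equal u'(0) − u'(3/2) = 2. Indeed ∫_0^3/2 (-2*x^2 + x + 25/12) dx = 2, so the data are compatible. The solution is then unique only up to an additive constant (fix it e.g. by requiring ∫_0^3/2 u dx = 0).


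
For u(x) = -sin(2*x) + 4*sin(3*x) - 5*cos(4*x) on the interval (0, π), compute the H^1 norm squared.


||u||_{H^1(0,π)}^2 = 4080/7 + 295*π

u'(x) = 20*sin(4*x) - 2*cos(2*x) + 12*cos(3*x).
Expand u² and (u')² and integrate term by term on (0, π), using: for integers n ≥ 1, ∫_0^π sin²(nx) dx = ∫_0^π cos²(nx) dx = π/2; for n ≠ n', ∫_0^π sin(nx)sin(n'x) dx = ∫_0^π cos(nx)cos(n'x) dx = 0; and by product-to-sum, ∫_0^π sin(nx)cos(n'x) dx = ½∫_0^π [sin((n+n')x) + sin((n−n')x)] dx, which is 0 when n+n' is even and 2n/(n²−n'²) when n+n' is odd (it need not vanish on (0, π)).
  u² squared terms: (-1)²·∫sin(2x)² dx = 1·π/2 = π/2;  (-5)²·∫cos(4x)² dx = 25·π/2 = 25*π/2;  (4)²·∫sin(3x)² dx = 16·π/2 = 8*π.
  u² cross terms: 2·(-1)·(-5)·∫sin(2x)·cos(4x) dx = 10·(0) = 0;  2·(-1)·(4)·∫sin(2x)·sin(3x) dx = -8·(0) = 0;  2·(-5)·(4)·∫cos(4x)·sin(3x) dx = -40·(-6/7) = 240/7.
  So ∫_0^π u² dx = π/2 + 25*π/2 + 8*π + 0 + 0 + 240/7 = 240/7 + 21*π.
  (u')² squared terms: (-2)²·∫cos(2x)² dx = 4·π/2 = 2*π;  (12)²·∫cos(3x)² dx = 144·π/2 = 72*π;  (20)²·∫sin(4x)² dx = 400·π/2 = 200*π.
  (u')² cross terms: 2·(-2)·(12)·∫cos(2x)·cos(3x) dx = -48·(0) = 0;  2·(-2)·(20)·∫cos(2x)·sin(4x) dx = -80·(0) = 0;  2·(12)·(20)·∫cos(3x)·sin(4x) dx = 480·(8/7) = 3840/7.
  So ∫_0^π (u')² dx = 2*π + 72*π + 200*π + 0 + 0 + 3840/7 = 3840/7 + 274*π.
||u||_{H^1}^2 = (240/7 + 21*π) + (3840/7 + 274*π) = 4080/7 + 295*π.


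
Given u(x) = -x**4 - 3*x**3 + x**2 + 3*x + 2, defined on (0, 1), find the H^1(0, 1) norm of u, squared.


||u||_{H^1}^2 = 24083/1260

The H^1 norm (squared) on an interval (0, L) is
  ||u||_{H^1}^2 = ∫_0^L u(x)^2 dx + ∫_0^L u'(x)^2 dx.
Compute u'(x) = -4*x**3 - 9*x**2 + 2*x + 3.
Then u(x)^2 = x**8 + 6*x**7 + 7*x**6 - 12*x**5 - 21*x**4 - 6*x**3 + 13*x**2 + 12*x + 4 and u'(x)^2 = 16*x**6 + 72*x**5 + 65*x**4 - 60*x**3 - 50*x**2 + 12*x + 9.
Integrate each monomial from 0 to 1 using ∫_0^1 c·x^n dx = c·1^(n+1)/(n+1):
  ∫_0^1 u(x)^2 dx = ∫_0^1 (x^8 + 6*x^7 + 7*x^6 - 12*x^5 - 21*x^4 - 6*x^3 + 13*x^2 + 12*x + 4) dx. Term by term:
    ∫_0^1 x^8 dx = 1/9;  ∫_0^1 6*x^7 dx = 3/4;  ∫_0^1 7*x^6 dx = 1;
    ∫_0^1 -12*x^5 dx = -2;  ∫_0^1 -21*x^4 dx = -21/5;  ∫_0^1 -6*x^3 dx = -3/2;
    ∫_0^1 13*x^2 dx = 13/3;  ∫_0^1 12*x dx = 6;  ∫_0^1 4 dx = 4.
  Sum: 1/9 + 3/4 + 1 − 2 − 21/5 − 3/2 + 13/3 + 6 + 4 = 1529/180.
  ∫_0^1 u'(x)^2 dx = ∫_0^1 (16*x^6 + 72*x^5 + 65*x^4 - 60*x^3 - 50*x^2 + 12*x + 9) dx. Term by term:
    ∫_0^1 16*x^6 dx = 16/7;  ∫_0^1 72*x^5 dx = 12;  ∫_0^1 65*x^4 dx = 13;
    ∫_0^1 -60*x^3 dx = -15;  ∫_0^1 -50*x^2 dx = -50/3;  ∫_0^1 12*x dx = 6;
    ∫_0^1 9 dx = 9.
  Sum: 16/7 + 12 + 13 − 15 − 50/3 + 6 + 9 = 223/21.
Adding: ||u||_{H^1}^2 = 1529/180 + 223/21 = 24083/1260.


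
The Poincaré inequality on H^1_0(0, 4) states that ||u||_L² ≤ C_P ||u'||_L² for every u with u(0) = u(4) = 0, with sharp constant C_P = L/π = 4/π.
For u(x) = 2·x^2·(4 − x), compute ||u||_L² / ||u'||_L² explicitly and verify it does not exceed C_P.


||u||_L² / ||u'||_L² = 2*sqrt(14)/7 < C_P = 4/π.

u(x) = 2·x^2·(4 − x), so u'(x) = 2*x*(8 - 3*x).
u(x) = 2·x^2·(4 − x) vanishes at x = 0 and x = 4, so u ∈ H^1_0(0, 4). Differentiate via the product rule and integrate the resulting polynomials term by term.
  ∫_0^4 u² dx = ∫_0^4 (4*x^6 - 32*x^5 + 64*x^4) dx. Term by term:
    ∫_0^4 4*x^6 dx = 65536/7;  ∫_0^4 -32*x^5 dx = -65536/3;  ∫_0^4 64*x^4 dx = 65536/5.
  Sum: 65536/7 − 65536/3 + 65536/5 = 65536/105.
  ∫_0^4 (u')² dx = ∫_0^4 (36*x^4 - 192*x^3 + 256*x^2) dx. Term by term:
    ∫_0^4 36*x^4 dx = 36864/5;  ∫_0^4 -192*x^3 dx = -12288;  ∫_0^4 256*x^2 dx = 16384/3.
  Sum: 36864/5 − 12288 + 16384/3 = 8192/15.
∫_0^4 u² dx = 65536/105, so ||u||_L² = 256*sqrt(105)/105.
∫_0^4 (u')² dx = 8192/15, so ||u'||_L² = 64*sqrt(30)/15.
Ratio ||u||_L² / ||u'||_L² = 2*sqrt(14)/7.
Sharp Poincaré constant on H^1_0(0, 4) is C_P = L/π = 4/π, achieved by sin(π/4·x).
A polynomial bump cannot attain the sharp Poincaré constant (only the first sine eigenfunction does), so the ratio is strictly less than C_P, consistent with ||u||_L² ≤ C_P ||u'||_L².


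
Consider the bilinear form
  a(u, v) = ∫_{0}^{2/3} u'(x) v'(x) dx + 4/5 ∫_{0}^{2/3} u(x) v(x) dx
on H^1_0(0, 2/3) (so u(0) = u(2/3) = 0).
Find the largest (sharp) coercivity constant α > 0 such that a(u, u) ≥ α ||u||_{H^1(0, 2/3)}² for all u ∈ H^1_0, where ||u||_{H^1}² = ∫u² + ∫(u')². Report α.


α = (16 + 45*π^2)/(5*(4 + 9*π^2))

Coercivity of a(·,·) on H^1_0(0, 2/3) means a(u, u) ≥ α ||u||_{H^1}² for every u ∈ H^1_0.
The interval has length L = 2/3, and Poincaré/coercivity depend only on L. Here a(u, u) = ∫(u')² + (4/5)·∫u².
Here 0 < c = 4/5 < 1. The condition a(u,u) ≥ α||u||_{H^1}² reads (1−α)∫(u')² ≥ (α−c)∫u². Any admissible α is ≤ 1 (rapidly oscillating u have ∫u²/∫(u')² → 0), and α = 1 would force 0 ≥ (1−c)∫u², impossible since c < 1; so 1−α > 0. By the sharp Poincaré inequality on H^1_0 of an interval of length L, ∫(u')² ≥ (π/L)²∫u² with equality for the first sine mode sin(π(x−x₀)/L) (x₀ the left endpoint), so the inequality holds for all u iff (1−α)(π/L)² ≥ α − c, i.e. α ≤ ((π/L)² + c)/((π/L)² + 1) = (1 + c(L/π)²)/(1 + (L/π)²). With (π/L)² = 9*π^2/4 and c = 4/5, the largest admissible constant is α = ((π/L)² + c)/((π/L)² + 1).
Simplifying, α = (16 + 45*π^2)/(5*(4 + 9*π^2)).


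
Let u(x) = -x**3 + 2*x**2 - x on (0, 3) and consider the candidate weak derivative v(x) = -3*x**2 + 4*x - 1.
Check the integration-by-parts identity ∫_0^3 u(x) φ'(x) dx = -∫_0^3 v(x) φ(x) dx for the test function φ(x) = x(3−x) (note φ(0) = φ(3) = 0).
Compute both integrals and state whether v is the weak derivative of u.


LHS = 279/20, RHS = 279/20. Yes, v = u' weakly.

u(x) = -x**3 + 2*x**2 - x, classical derivative u'(x) = -3*x**2 + 4*x - 1.
φ(x) = x(3−x), so φ'(x) = 3 - 2*x.
Note φ(0) = φ(3) = 0, so the boundary term u·φ vanishes.
LHS = ∫_0^3 u(x) φ'(x) dx = ∫_0^3 (2*x^4 - 7*x^3 + 8*x^2 - 3*x) dx. Term by term:
  ∫_0^3 2*x^4 dx = 486/5;  ∫_0^3 -7*x^3 dx = -567/4;  ∫_0^3 8*x^2 dx = 72;
  ∫_0^3 -3*x dx = -27/2.
Sum: 486/5 − 567/4 + 72 − 27/2 = 279/20.
So LHS = 279/20.
∫_0^3 v(x) φ(x) dx = ∫_0^3 (3*x^4 - 13*x^3 + 13*x^2 - 3*x) dx. Term by term:
  ∫_0^3 3*x^4 dx = 729/5;  ∫_0^3 -13*x^3 dx = -1053/4;  ∫_0^3 13*x^2 dx = 117;
  ∫_0^3 -3*x dx = -27/2.
Sum: 729/5 − 1053/4 + 117 − 27/2 = -279/20.
So RHS = -∫_0^3 v(x) φ(x) dx = 279/20.
LHS = RHS, so the identity holds for this test φ.
Moreover u is smooth here and v(x) = u'(x) = -3*x**2 + 4*x - 1 pointwise, so the identity holds for every test function. Hence v is the weak derivative of u.


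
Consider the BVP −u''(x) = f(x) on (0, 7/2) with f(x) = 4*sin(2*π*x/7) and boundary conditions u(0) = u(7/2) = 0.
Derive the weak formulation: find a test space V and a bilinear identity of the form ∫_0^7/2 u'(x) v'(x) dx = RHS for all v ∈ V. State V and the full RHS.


V = H^1_0(0, 7/2) (so v(0) = v(7/2) = 0); weak form: ∫_0^7/2 u'v' dx = ∫_0^7/2 (4*sin(2*π*x/7)) v dx for all v ∈ V.

Multiply both sides by a test function v and integrate from 0 to 7/2:
  ∫_0^7/2 −u''(x) v(x) dx = ∫_0^7/2 f(x) v(x) dx.
Integrate the LHS by parts once:
  ∫_0^7/2 −u'' v dx = −[u'(x) v(x)]_0^7/2 + ∫_0^7/2 u'(x) v'(x) dx.
Thus ∫_0^7/2 u'(x) v'(x) dx = ∫_0^7/2 f(x) v(x) dx + [u'(x) v(x)]_0^7/2.
Choose V so that boundary terms are either known or forced to vanish.
u is Dirichlet: u(0) = u(7/2) = 0. Let V = H^1_0(0, 7/2); then v(0) = v(7/2) = 0, and [u' v]_0^7/2 = 0.
Weak formulation: find u (satisfying any essential BC) such that ∫_0^7/2 u'(x) v'(x) dx = ∫_0^7/2 f v dx for all v ∈ V.
Substituting f(x) = 4*sin(2*π*x/7), the right-hand side is ∫_0^7/2 (4*sin(2*π*x/7)) v dx.


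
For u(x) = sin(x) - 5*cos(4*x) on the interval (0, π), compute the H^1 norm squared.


||u||_{H^1(0,π)}^2 = 68/3 + 427*π/2

u'(x) = 20*sin(4*x) + cos(x).
Expand u² and (u')² and integrate term by term on (0, π), using: for integers n ≥ 1, ∫_0^π sin²(nx) dx = ∫_0^π cos²(nx) dx = π/2; for n ≠ n', ∫_0^π sin(nx)sin(n'x) dx = ∫_0^π cos(nx)cos(n'x) dx = 0; and by product-to-sum, ∫_0^π sin(nx)cos(n'x) dx = ½∫_0^π [sin((n+n')x) + sin((n−n')x)] dx, which is 0 when n+n' is even and 2n/(n²−n'²) when n+n' is odd (it need not vanish on (0, π)).
  u² squared terms: (-5)²·∫cos(4x)² dx = 25·π/2 = 25*π/2;  (1)²·∫sin(x)² dx = 1·π/2 = π/2.
  u² cross terms: 2·(-5)·(1)·∫cos(4x)·sin(x) dx = -10·(-2/15) = 4/3.
  So ∫_0^π u² dx = 25*π/2 + π/2 + 4/3 = 4/3 + 13*π.
  (u')² squared terms: (20)²·∫sin(4x)² dx = 400·π/2 = 200*π;  (1)²·∫cos(x)² dx = 1·π/2 = π/2.
  (u')² cross terms: 2·(20)·(1)·∫sin(4x)·cos(x) dx = 40·(8/15) = 64/3.
  So ∫_0^π (u')² dx = 200*π + π/2 + 64/3 = 64/3 + 401*π/2.
||u||_{H^1}^2 = (4/3 + 13*π) + (64/3 + 401*π/2) = 68/3 + 427*π/2.


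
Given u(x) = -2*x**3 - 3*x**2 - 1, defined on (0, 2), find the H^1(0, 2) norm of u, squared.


||u||_{H^1}^2 = 6350/7

The H^1 norm (squared) on an interval (0, L) is
  ||u||_{H^1}^2 = ∫_0^L u(x)^2 dx + ∫_0^L u'(x)^2 dx.
Compute u'(x) = -6*x**2 - 6*x.
Then u(x)^2 = 4*x**6 + 12*x**5 + 9*x**4 + 4*x**3 + 6*x**2 + 1 and u'(x)^2 = 36*x**4 + 72*x**3 + 36*x**2.
Integrate each monomial from 0 to 2 using ∫_0^2 c·x^n dx = c·2^(n+1)/(n+1):
  ∫_0^2 u(x)^2 dx = ∫_0^2 (4*x^6 + 12*x^5 + 9*x^4 + 4*x^3 + 6*x^2 + 1) dx. Term by term:
    ∫_0^2 4*x^6 dx = 512/7;  ∫_0^2 12*x^5 dx = 128;  ∫_0^2 9*x^4 dx = 288/5;
    ∫_0^2 4*x^3 dx = 16;  ∫_0^2 6*x^2 dx = 16;  ∫_0^2 1 dx = 2.
  Sum: 512/7 + 128 + 288/5 + 16 + 16 + 2 = 10246/35.
  ∫_0^2 u'(x)^2 dx = ∫_0^2 (36*x^4 + 72*x^3 + 36*x^2) dx. Term by term:
    ∫_0^2 36*x^4 dx = 1152/5;  ∫_0^2 72*x^3 dx = 288;  ∫_0^2 36*x^2 dx = 96.
  Sum: 1152/5 + 288 + 96 = 3072/5.
Adding: ||u||_{H^1}^2 = 10246/35 + 3072/5 = 6350/7.


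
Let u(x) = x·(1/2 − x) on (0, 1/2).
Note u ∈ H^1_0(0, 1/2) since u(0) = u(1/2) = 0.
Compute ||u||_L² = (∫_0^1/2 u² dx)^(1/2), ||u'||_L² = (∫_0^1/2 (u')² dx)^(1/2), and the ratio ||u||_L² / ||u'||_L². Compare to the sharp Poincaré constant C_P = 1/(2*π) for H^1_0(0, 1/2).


||u||_L² / ||u'||_L² = sqrt(10)/20 < C_P = 1/(2*π).

u(x) = x·(1/2 − x), so u'(x) = 1/2 - 2*x.
u(x) = x·(1/2 − x) vanishes at x = 0 and x = 1/2, so u ∈ H^1_0(0, 1/2). Differentiate via the product rule and integrate the resulting polynomials term by term.
  ∫_0^1/2 u² dx = ∫_0^1/2 (x^4 - x^3 + x^2/4) dx. Term by term:
    ∫_0^1/2 x^4 dx = 1/160;  ∫_0^1/2 -x^3 dx = -1/64;  ∫_0^1/2 x^2/4 dx = 1/96.
  Sum: 1/160 − 1/64 + 1/96 = 1/960.
  ∫_0^1/2 (u')² dx = ∫_0^1/2 (4*x^2 - 2*x + 1/4) dx. Term by term:
    ∫_0^1/2 4*x^2 dx = 1/6;  ∫_0^1/2 -2*x dx = -1/4;  ∫_0^1/2 1/4 dx = 1/8.
  Sum: 1/6 − 1/4 + 1/8 = 1/24.
∫_0^1/2 u² dx = 1/960, so ||u||_L² = sqrt(15)/120.
∫_0^1/2 (u')² dx = 1/24, so ||u'||_L² = sqrt(6)/12.
Ratio ||u||_L² / ||u'||_L² = sqrt(10)/20.
Sharp Poincaré constant on H^1_0(0, 1/2) is C_P = L/π = 1/(2*π), achieved by sin(2*π·x).
A polynomial bump cannot attain the sharp Poincaré constant (only the first sine eigenfunction does), so the ratio is strictly less than C_P, consistent with ||u||_L² ≤ C_P ||u'||_L².


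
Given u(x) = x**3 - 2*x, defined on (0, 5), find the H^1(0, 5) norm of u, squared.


||u||_{H^1}^2 = 293420/21

The H^1 norm (squared) on an interval (0, L) is
  ||u||_{H^1}^2 = ∫_0^L u(x)^2 dx + ∫_0^L u'(x)^2 dx.
Compute u'(x) = 3*x**2 - 2.
Then u(x)^2 = x**6 - 4*x**4 + 4*x**2 and u'(x)^2 = 9*x**4 - 12*x**2 + 4.
Integrate each monomial from 0 to 5 using ∫_0^5 c·x^n dx = c·5^(n+1)/(n+1):
  ∫_0^5 u(x)^2 dx = ∫_0^5 (x^6 - 4*x^4 + 4*x^2) dx. Term by term:
    ∫_0^5 x^6 dx = 78125/7;  ∫_0^5 -4*x^4 dx = -2500;  ∫_0^5 4*x^2 dx = 500/3.
  Sum: 78125/7 − 2500 + 500/3 = 185375/21.
  ∫_0^5 u'(x)^2 dx = ∫_0^5 (9*x^4 - 12*x^2 + 4) dx. Term by term:
    ∫_0^5 9*x^4 dx = 5625;  ∫_0^5 -12*x^2 dx = -500;  ∫_0^5 4 dx = 20.
  Sum: 5625 − 500 + 20 = 5145.
Adding: ||u||_{H^1}^2 = 185375/21 + 5145 = 293420/21.


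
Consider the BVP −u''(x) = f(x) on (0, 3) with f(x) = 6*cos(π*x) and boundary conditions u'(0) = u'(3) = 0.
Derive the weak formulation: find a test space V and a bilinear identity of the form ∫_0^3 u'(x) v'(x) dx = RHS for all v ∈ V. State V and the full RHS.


V = H^1(0, 3) (no boundary constraint on v; u is determined up to an additive constant); weak form: ∫_0^3 u'v' dx = ∫_0^3 (6*cos(π*x)) v dx for all v ∈ V.

Multiply both sides by a test function v and integrate from 0 to 3:
  ∫_0^3 −u''(x) v(x) dx = ∫_0^3 f(x) v(x) dx.
Integrate the LHS by parts once:
  ∫_0^3 −u'' v dx = −[u'(x) v(x)]_0^3 + ∫_0^3 u'(x) v'(x) dx.
Thus ∫_0^3 u'(x) v'(x) dx = ∫_0^3 f(x) v(x) dx + [u'(x) v(x)]_0^3.
Choose V so that boundary terms are either known or forced to vanish.
u has homogeneous Neumann: u'(0) = u'(3) = 0. So [u' v]_0^3 = 0·v(3) − 0·v(0) = 0 for any v; take V = H^1(0, 3).
Weak formulation: find u (satisfying any essential BC) such that ∫_0^3 u'(x) v'(x) dx = ∫_0^3 f v dx for all v ∈ V (homogeneous Neumann, so boundary terms vanish).
Substituting f(x) = 6*cos(π*x), the right-hand side is ∫_0^3 (6*cos(π*x)) v dx.
Compatibility check (pure Neumann): taking v ≡ 1 ∈ V gives 0 = ∫_0^3 f dx + (0) − (0), i.e. ∫_0^3 f dx must equal u'(0) − u'(3) = 0. Indeed ∫_0^3 (6*cos(π*x)) dx = 0, so the data are compatible. The solution is then unique only up to an additive constant (fix it e.g. by requiring ∫_0^3 u dx = 0).


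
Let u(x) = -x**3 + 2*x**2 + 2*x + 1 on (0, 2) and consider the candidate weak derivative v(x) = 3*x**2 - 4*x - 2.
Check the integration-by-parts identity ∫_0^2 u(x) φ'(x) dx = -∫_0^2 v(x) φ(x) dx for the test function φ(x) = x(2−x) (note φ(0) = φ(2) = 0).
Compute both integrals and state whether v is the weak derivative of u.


LHS = -16/5, RHS = 16/5. No, v is not the weak derivative of u.

u(x) = -x**3 + 2*x**2 + 2*x + 1, classical derivative u'(x) = -3*x**2 + 4*x + 2.
φ(x) = x(2−x), so φ'(x) = 2 - 2*x.
Note φ(0) = φ(2) = 0, so the boundary term u·φ vanishes.
LHS = ∫_0^2 u(x) φ'(x) dx = ∫_0^2 (2*x^4 - 6*x^3 + 2*x + 2) dx. Term by term:
  ∫_0^2 2*x^4 dx = 64/5;  ∫_0^2 -6*x^3 dx = -24;  ∫_0^2 2*x dx = 4;
  ∫_0^2 2 dx = 4.
Sum: 64/5 − 24 + 4 + 4 = -16/5.
So LHS = -16/5.
∫_0^2 v(x) φ(x) dx = ∫_0^2 (-3*x^4 + 10*x^3 - 6*x^2 - 4*x) dx. Term by term:
  ∫_0^2 -3*x^4 dx = -96/5;  ∫_0^2 10*x^3 dx = 40;  ∫_0^2 -6*x^2 dx = -16;
  ∫_0^2 -4*x dx = -8.
Sum: -96/5 + 40 − 16 − 8 = -16/5.
So RHS = -∫_0^2 v(x) φ(x) dx = 16/5.
LHS − RHS = -32/5 ≠ 0, so the identity fails.
(For a valid weak derivative the identity must hold for EVERY test function, in particular this one. The failure shows v is NOT the weak derivative of u.)
Correct weak derivative would be u'(x) = -3*x**2 + 4*x + 2.


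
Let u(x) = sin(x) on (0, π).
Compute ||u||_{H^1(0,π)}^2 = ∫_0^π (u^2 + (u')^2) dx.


||u||_{H^1(0,π)}^2 = π

u'(x) = cos(x).
Expand u² and (u')² and integrate term by term on (0, π), using: for integers n ≥ 1, ∫_0^π sin²(nx) dx = ∫_0^π cos²(nx) dx = π/2; for n ≠ n', ∫_0^π sin(nx)sin(n'x) dx = ∫_0^π cos(nx)cos(n'x) dx = 0; and by product-to-sum, ∫_0^π sin(nx)cos(n'x) dx = ½∫_0^π [sin((n+n')x) + sin((n−n')x)] dx, which is 0 when n+n' is even and 2n/(n²−n'²) when n+n' is odd (it need not vanish on (0, π)).
  u² squared terms: (1)²·∫sin(x)² dx = 1·π/2 = π/2.
  So ∫_0^π u² dx = π/2.
  (u')² squared terms: (1)²·∫cos(x)² dx = 1·π/2 = π/2.
  So ∫_0^π (u')² dx = π/2.
||u||_{H^1}^2 = (π/2) + (π/2) = π.


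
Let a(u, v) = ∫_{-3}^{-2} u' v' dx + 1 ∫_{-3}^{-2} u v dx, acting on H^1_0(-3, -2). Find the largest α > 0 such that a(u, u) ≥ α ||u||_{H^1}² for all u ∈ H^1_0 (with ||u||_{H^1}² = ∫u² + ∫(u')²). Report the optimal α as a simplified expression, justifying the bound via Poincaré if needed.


α = 1

Coercivity of a(·,·) on H^1_0(-3, -2) means a(u, u) ≥ α ||u||_{H^1}² for every u ∈ H^1_0.
The interval has length L = 1, and Poincaré/coercivity depend only on L. Here a(u, u) = ∫(u')² + (1)·∫u².
Here c = 1 ≥ 1, so a(u,u) = ∫(u')² + c∫u² ≥ ∫(u')² + ∫u² = ||u||_{H^1}², i.e. α = 1 works. No larger α is possible: a(u,u) ≥ α||u||_{H^1}² means (1−α)∫(u')² ≥ (α−c)∫u², and for the modes u_n = sin(nπ(x−x₀)/L) (x₀ the left endpoint) one has ∫u_n²/∫(u_n')² = (L/(nπ))² → 0, so a(u_n,u_n)/||u_n||_{H^1}² → 1. Hence the optimal constant is α = 1.
Therefore α = 1.


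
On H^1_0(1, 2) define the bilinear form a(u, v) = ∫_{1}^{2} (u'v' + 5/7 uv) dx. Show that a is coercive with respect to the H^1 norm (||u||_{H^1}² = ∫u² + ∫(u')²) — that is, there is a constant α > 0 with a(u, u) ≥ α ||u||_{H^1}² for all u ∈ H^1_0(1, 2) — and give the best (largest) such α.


α = (5/7 + π^2)/(1 + π^2)

Coercivity of a(·,·) on H^1_0(1, 2) means a(u, u) ≥ α ||u||_{H^1}² for every u ∈ H^1_0.
The interval has length L = 1, and Poincaré/coercivity depend only on L. Here a(u, u) = ∫(u')² + (5/7)·∫u².
Here 0 < c = 5/7 < 1. The condition a(u,u) ≥ α||u||_{H^1}² reads (1−α)∫(u')² ≥ (α−c)∫u². Any admissible α is ≤ 1 (rapidly oscillating u have ∫u²/∫(u')² → 0), and α = 1 would force 0 ≥ (1−c)∫u², impossible since c < 1; so 1−α > 0. By the sharp Poincaré inequality on H^1_0 of an interval of length L, ∫(u')² ≥ (π/L)²∫u² with equality for the first sine mode sin(π(x−x₀)/L) (x₀ the left endpoint), so the inequality holds for all u iff (1−α)(π/L)² ≥ α − c, i.e. α ≤ ((π/L)² + c)/((π/L)² + 1) = (1 + c(L/π)²)/(1 + (L/π)²). With (π/L)² = π^2 and c = 5/7, the largest admissible constant is α = ((π/L)² + c)/((π/L)² + 1).
Simplifying, α = (5/7 + π^2)/(1 + π^2).


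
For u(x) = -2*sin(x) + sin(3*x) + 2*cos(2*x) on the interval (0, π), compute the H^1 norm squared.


||u||_{H^1(0,π)}^2 = 152/3 + 19*π

u'(x) = -4*sin(2*x) - 2*cos(x) + 3*cos(3*x).
Expand u² and (u')² and integrate term by term on (0, π), using: for integers n ≥ 1, ∫_0^π sin²(nx) dx = ∫_0^π cos²(nx) dx = π/2; for n ≠ n', ∫_0^π sin(nx)sin(n'x) dx = ∫_0^π cos(nx)cos(n'x) dx = 0; and by product-to-sum, ∫_0^π sin(nx)cos(n'x) dx = ½∫_0^π [sin((n+n')x) + sin((n−n')x)] dx, which is 0 when n+n' is even and 2n/(n²−n'²) when n+n' is odd (it need not vanish on (0, π)).
  u² squared terms: (-2)²·∫sin(x)² dx = 4·π/2 = 2*π;  (2)²·∫cos(2x)² dx = 4·π/2 = 2*π;  (1)²·∫sin(3x)² dx = 1·π/2 = π/2.
  u² cross terms: 2·(-2)·(2)·∫sin(x)·cos(2x) dx = -8·(-2/3) = 16/3;  2·(-2)·(1)·∫sin(x)·sin(3x) dx = -4·(0) = 0;  2·(2)·(1)·∫cos(2x)·sin(3x) dx = 4·(6/5) = 24/5.
  So ∫_0^π u² dx = 2*π + 2*π + π/2 + 16/3 + 0 + 24/5 = 152/15 + 9*π/2.
  (u')² squared terms: (-4)²·∫sin(2x)² dx = 16·π/2 = 8*π;  (-2)²·∫cos(x)² dx = 4·π/2 = 2*π;  (3)²·∫cos(3x)² dx = 9·π/2 = 9*π/2.
  (u')² cross terms: 2·(-4)·(-2)·∫sin(2x)·cos(x) dx = 16·(4/3) = 64/3;  2·(-4)·(3)·∫sin(2x)·cos(3x) dx = -24·(-4/5) = 96/5;  2·(-2)·(3)·∫cos(x)·cos(3x) dx = -12·(0) = 0.
  So ∫_0^π (u')² dx = 8*π + 2*π + 9*π/2 + 64/3 + 96/5 + 0 = 608/15 + 29*π/2.
||u||_{H^1}^2 = (152/15 + 9*π/2) + (608/15 + 29*π/2) = 152/3 + 19*π.


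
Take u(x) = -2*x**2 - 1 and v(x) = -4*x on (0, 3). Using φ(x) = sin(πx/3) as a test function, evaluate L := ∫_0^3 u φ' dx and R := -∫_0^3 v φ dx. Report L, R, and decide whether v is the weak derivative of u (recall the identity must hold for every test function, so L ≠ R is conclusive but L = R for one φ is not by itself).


LHS = 36/π, RHS = 36/π. Yes, v = u' weakly.

u(x) = -2*x**2 - 1, classical derivative u'(x) = -4*x.
φ(x) = sin(πx/3), so φ'(x) = π*cos(π*x/3)/3.
Note φ(0) = φ(3) = 0, so the boundary term u·φ vanishes.
LHS = ∫_0^3 u(x) φ'(x) dx = ∫_0^3 (-2*π*x^2*cos(π*x/3)/3 - π*cos(π*x/3)/3) dx. Term by term:
  ∫_0^3 -π*cos(π*x/3)/3 dx = 0;  ∫_0^3 -2*π*x^2*cos(π*x/3)/3 dx = 36/π.
Sum: 0 + 36/π = 36/π.
So LHS = 36/π.
∫_0^3 v(x) φ(x) dx = ∫_0^3 (-4*x*sin(π*x/3)) dx. Term by term:
  ∫_0^3 -4*x*sin(π*x/3) dx = -36/π.
So RHS = -∫_0^3 v(x) φ(x) dx = 36/π.
LHS = RHS, so the identity holds for this test φ.
Moreover u is smooth here and v(x) = u'(x) = -4*x pointwise, so the identity holds for every test function. Hence v is the weak derivative of u.


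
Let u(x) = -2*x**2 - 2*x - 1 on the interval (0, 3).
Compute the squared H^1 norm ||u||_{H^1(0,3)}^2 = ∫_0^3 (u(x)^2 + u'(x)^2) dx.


||u||_{H^1}^2 = 3387/5

The H^1 norm (squared) on an interval (0, L) is
  ||u||_{H^1}^2 = ∫_0^L u(x)^2 dx + ∫_0^L u'(x)^2 dx.
Compute u'(x) = -4*x - 2.
Then u(x)^2 = 4*x**4 + 8*x**3 + 8*x**2 + 4*x + 1 and u'(x)^2 = 16*x**2 + 16*x + 4.
Integrate each monomial from 0 to 3 using ∫_0^3 c·x^n dx = c·3^(n+1)/(n+1):
  ∫_0^3 u(x)^2 dx = ∫_0^3 (4*x^4 + 8*x^3 + 8*x^2 + 4*x + 1) dx. Term by term:
    ∫_0^3 4*x^4 dx = 972/5;  ∫_0^3 8*x^3 dx = 162;  ∫_0^3 8*x^2 dx = 72;
    ∫_0^3 4*x dx = 18;  ∫_0^3 1 dx = 3.
  Sum: 972/5 + 162 + 72 + 18 + 3 = 2247/5.
  ∫_0^3 u'(x)^2 dx = ∫_0^3 (16*x^2 + 16*x + 4) dx. Term by term:
    ∫_0^3 16*x^2 dx = 144;  ∫_0^3 16*x dx = 72;  ∫_0^3 4 dx = 12.
  Sum: 144 + 72 + 12 = 228.
Adding: ||u||_{H^1}^2 = 2247/5 + 228 = 3387/5.


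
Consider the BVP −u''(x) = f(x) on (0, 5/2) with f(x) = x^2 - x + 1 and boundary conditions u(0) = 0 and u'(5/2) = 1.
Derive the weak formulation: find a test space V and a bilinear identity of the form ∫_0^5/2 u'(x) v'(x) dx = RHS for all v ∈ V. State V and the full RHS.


V = {v ∈ H^1(0, 5/2) : v(0) = 0} (test functions vanish at x = 0 where u is specified); weak form: ∫_0^5/2 u'v' dx = ∫_0^5/2 (x^2 - x + 1) v dx + v(5/2) for all v ∈ V.

Multiply both sides by a test function v and integrate from 0 to 5/2:
  ∫_0^5/2 −u''(x) v(x) dx = ∫_0^5/2 f(x) v(x) dx.
Integrate the LHS by parts once:
  ∫_0^5/2 −u'' v dx = −[u'(x) v(x)]_0^5/2 + ∫_0^5/2 u'(x) v'(x) dx.
Thus ∫_0^5/2 u'(x) v'(x) dx = ∫_0^5/2 f(x) v(x) dx + [u'(x) v(x)]_0^5/2.
Choose V so that boundary terms are either known or forced to vanish.
Mixed BC: u(0) = 0 (Dirichlet) and u'(5/2) = 1 (Neumann). Define V = {v ∈ H^1(0, 5/2) : v(0) = 0}. Then [u' v]_0^5/2 = u'(5/2)·v(5/2) − u'(0)·0 = v(5/2).
Weak formulation: find u (satisfying any essential BC) such that ∫_0^5/2 u'(x) v'(x) dx = ∫_0^5/2 f v dx + v(5/2) for all v ∈ V (Dirichlet at 0 absorbed into V; Neumann datum at x = 5/2 contributes the boundary term).
Substituting f(x) = x^2 - x + 1, the right-hand side is ∫_0^5/2 (x^2 - x + 1) v dx + v(5/2).


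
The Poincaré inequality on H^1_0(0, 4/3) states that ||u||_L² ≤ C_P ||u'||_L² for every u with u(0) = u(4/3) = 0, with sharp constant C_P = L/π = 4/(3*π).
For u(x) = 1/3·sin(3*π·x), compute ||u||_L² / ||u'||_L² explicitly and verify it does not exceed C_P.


||u||_L² / ||u'||_L² = 1/(3*π) < C_P = 4/(3*π).

u(x) = 1/3·sin(3*π·x), so u'(x) = π*cos(3*π*x).
Writing u(x) = A·sin(kπx/L) with A = 1/3 and k = 4, use ∫_0^L sin²(kπx/L) dx = L/2 and ∫_0^L cos²(kπx/L) dx = L/2.
u² = 1/9·sin²(3*π·x) and (u')² = π^2·cos²(3*π·x), and each of sin², cos² integrates to L/2 = 2/3 over (0, 4/3).
∫_0^4/3 u² dx = 2/27, so ||u||_L² = sqrt(6)/9.
∫_0^4/3 (u')² dx = 2*π^2/3, so ||u'||_L² = sqrt(6)*π/3.
Ratio ||u||_L² / ||u'||_L² = 1/(3*π).
Sharp Poincaré constant on H^1_0(0, 4/3) is C_P = L/π = 4/(3*π), achieved by sin(3*π/4·x).
This is the k = 4 harmonic; the ratio L/(kπ) is strictly less than C_P = L/π, consistent with the sharp inequality ||u||_L² ≤ C_P ||u'||_L².


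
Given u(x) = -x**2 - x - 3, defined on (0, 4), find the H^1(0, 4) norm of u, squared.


||u||_{H^1}^2 = 10312/15

The H^1 norm (squared) on an interval (0, L) is
  ||u||_{H^1}^2 = ∫_0^L u(x)^2 dx + ∫_0^L u'(x)^2 dx.
Compute u'(x) = -2*x - 1.
Then u(x)^2 = x**4 + 2*x**3 + 7*x**2 + 6*x + 9 and u'(x)^2 = 4*x**2 + 4*x + 1.
Integrate each monomial from 0 to 4 using ∫_0^4 c·x^n dx = c·4^(n+1)/(n+1):
  ∫_0^4 u(x)^2 dx = ∫_0^4 (x^4 + 2*x^3 + 7*x^2 + 6*x + 9) dx. Term by term:
    ∫_0^4 x^4 dx = 1024/5;  ∫_0^4 2*x^3 dx = 128;  ∫_0^4 7*x^2 dx = 448/3;
    ∫_0^4 6*x dx = 48;  ∫_0^4 9 dx = 36.
  Sum: 1024/5 + 128 + 448/3 + 48 + 36 = 8492/15.
  ∫_0^4 u'(x)^2 dx = ∫_0^4 (4*x^2 + 4*x + 1) dx. Term by term:
    ∫_0^4 4*x^2 dx = 256/3;  ∫_0^4 4*x dx = 32;  ∫_0^4 1 dx = 4.
  Sum: 256/3 + 32 + 4 = 364/3.
Adding: ||u||_{H^1}^2 = 8492/15 + 364/3 = 10312/15.
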